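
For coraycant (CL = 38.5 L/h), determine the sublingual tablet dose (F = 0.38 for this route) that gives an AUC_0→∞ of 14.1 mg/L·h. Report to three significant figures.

Dose = CL × AUC_0→∞ / F
     = 38.5 × 14.1 / 0.38 = 1428.55 mg

Dose = 1430 mg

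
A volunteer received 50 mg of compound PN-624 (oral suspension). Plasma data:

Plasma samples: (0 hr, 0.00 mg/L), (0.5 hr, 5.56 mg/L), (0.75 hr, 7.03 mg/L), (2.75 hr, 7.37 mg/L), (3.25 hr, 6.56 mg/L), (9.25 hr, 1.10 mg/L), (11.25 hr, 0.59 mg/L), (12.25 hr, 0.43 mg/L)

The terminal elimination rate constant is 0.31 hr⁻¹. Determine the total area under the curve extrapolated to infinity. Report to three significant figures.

AUC = 47.4 mg/L·hr

Trapezoidal AUC_0→12.25:
  [0→0.5]: (0.00+5.56)/2 × 0.5 = 1.39
  [0.5→0.75]: (5.56+7.03)/2 × 0.25 = 1.57375
  [0.75→2.75]: (7.03+7.37)/2 × 2 = 14.4
  [2.75→3.25]: (7.37+6.56)/2 × 0.5 = 3.4825
  [3.25→9.25]: (6.56+1.10)/2 × 6 = 22.98
  [9.25→11.25]: (1.10+0.59)/2 × 2 = 1.69
  [11.25→12.25]: (0.59+0.43)/2 × 1 = 0.51
  Sum = 46.02625 mg/L·hr
Extrapolated tail: C_last / k_e = 0.43 / 0.31 = 1.387
AUC_0→∞ = 46.02625 + 1.387 = 47.41325 mg/L·hr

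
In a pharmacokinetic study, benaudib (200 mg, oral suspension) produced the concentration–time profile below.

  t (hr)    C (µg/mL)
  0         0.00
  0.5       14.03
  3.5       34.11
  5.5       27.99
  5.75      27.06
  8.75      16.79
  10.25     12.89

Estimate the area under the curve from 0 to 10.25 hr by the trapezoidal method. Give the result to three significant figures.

Trapezoidal AUC_0→10.25:
  [0→0.5]: (0.00+14.03)/2 × 0.5 = 3.5075
  [0.5→3.5]: (14.03+34.11)/2 × 3 = 72.21
  [3.5→5.5]: (34.11+27.99)/2 × 2 = 62.1
  [5.5→5.75]: (27.99+27.06)/2 × 0.25 = 6.88125
  [5.75→8.75]: (27.06+16.79)/2 × 3 = 65.775
  [8.75→10.25]: (16.79+12.89)/2 × 1.5 = 22.26
  Sum = 232.73375 µg/mL·hr

AUC = 233 µg/mL·hr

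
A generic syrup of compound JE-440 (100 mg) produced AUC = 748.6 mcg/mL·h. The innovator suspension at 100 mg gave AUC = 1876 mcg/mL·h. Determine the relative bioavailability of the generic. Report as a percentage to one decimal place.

F_rel = (AUC_test/D_test) / (AUC_ref/D_ref)
      = (748.6/100) / (1876/100)
      = 7.486 / 18.76 = 0.3990 = 39.90%

F_rel = 39.9%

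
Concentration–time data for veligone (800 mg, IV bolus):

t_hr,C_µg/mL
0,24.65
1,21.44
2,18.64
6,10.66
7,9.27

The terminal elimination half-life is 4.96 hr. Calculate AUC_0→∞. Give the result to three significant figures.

Trapezoidal AUC_0→7:
  [0→1]: (24.65+21.44)/2 × 1 = 23.045
  [1→2]: (21.44+18.64)/2 × 1 = 20.04
  [2→6]: (18.64+10.66)/2 × 4 = 58.6
  [6→7]: (10.66+9.27)/2 × 1 = 9.965
  Sum = 111.65 µg/mL·hr
k_e = ln2 / t½ = 0.693147 / 4.96 = 0.1397 hr^-1
Extrapolated tail: C_last / k_e = 9.27 / 0.1397 = 66.356
AUC_0→∞ = 111.65 + 66.356 = 178.006 µg/mL·hr

AUC = 178 µg/mL·hr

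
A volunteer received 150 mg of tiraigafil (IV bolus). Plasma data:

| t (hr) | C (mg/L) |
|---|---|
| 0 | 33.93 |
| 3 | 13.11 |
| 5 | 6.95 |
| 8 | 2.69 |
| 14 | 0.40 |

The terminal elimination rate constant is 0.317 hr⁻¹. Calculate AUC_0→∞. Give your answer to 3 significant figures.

AUC = 116 mg/L·hr

Trapezoidal AUC_0→14:
  [0→3]: (33.93+13.11)/2 × 3 = 70.56
  [3→5]: (13.11+6.95)/2 × 2 = 20.06
  [5→8]: (6.95+2.69)/2 × 3 = 14.46
  [8→14]: (2.69+0.40)/2 × 6 = 9.27
  Sum = 114.35 mg/L·hr
Extrapolated tail: C_last / k_e = 0.40 / 0.317 = 1.262
AUC_0→∞ = 114.35 + 1.262 = 115.612 mg/L·hr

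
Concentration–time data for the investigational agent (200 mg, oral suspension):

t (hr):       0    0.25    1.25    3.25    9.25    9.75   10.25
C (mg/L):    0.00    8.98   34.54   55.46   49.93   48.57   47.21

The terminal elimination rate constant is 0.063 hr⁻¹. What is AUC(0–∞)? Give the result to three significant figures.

Trapezoidal AUC_0→10.25:
  [0→0.25]: (0.00+8.98)/2 × 0.25 = 1.1225
  [0.25→1.25]: (8.98+34.54)/2 × 1 = 21.76
  [1.25→3.25]: (34.54+55.46)/2 × 2 = 90.0
  [3.25→9.25]: (55.46+49.93)/2 × 6 = 316.17
  [9.25→9.75]: (49.93+48.57)/2 × 0.5 = 24.625
  [9.75→10.25]: (48.57+47.21)/2 × 0.5 = 23.945
  Sum = 477.6225 mg/L·hr
Extrapolated tail: C_last / k_e = 47.21 / 0.063 = 749.365
AUC_0→∞ = 477.6225 + 749.365 = 1226.9875 mg/L·hr

AUC = 1230 mg/L·hr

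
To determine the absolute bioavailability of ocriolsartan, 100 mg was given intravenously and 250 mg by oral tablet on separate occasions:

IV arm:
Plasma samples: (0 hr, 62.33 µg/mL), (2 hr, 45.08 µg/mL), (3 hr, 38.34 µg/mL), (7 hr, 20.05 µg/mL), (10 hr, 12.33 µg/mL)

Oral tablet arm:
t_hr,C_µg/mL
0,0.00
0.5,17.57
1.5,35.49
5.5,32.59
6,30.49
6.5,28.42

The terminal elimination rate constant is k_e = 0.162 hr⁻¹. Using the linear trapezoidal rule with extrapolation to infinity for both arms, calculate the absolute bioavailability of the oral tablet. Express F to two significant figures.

Trapezoidal AUC_0→10 (IV):
  [0→2]: (62.33+45.08)/2 × 2 = 107.41
  [2→3]: (45.08+38.34)/2 × 1 = 41.71
  [3→7]: (38.34+20.05)/2 × 4 = 116.78
  [7→10]: (20.05+12.33)/2 × 3 = 48.57
  Sum = 314.47 µg/mL·hr
IV tail: 12.33/0.162 = 76.111; AUC_iv,0→∞ = 314.47 + 76.111 = 390.581 µg/mL·hr
Trapezoidal AUC_0→6.5 (oral tablet):
  [0→0.5]: (0.00+17.57)/2 × 0.5 = 4.3925
  [0.5→1.5]: (17.57+35.49)/2 × 1 = 26.53
  [1.5→5.5]: (35.49+32.59)/2 × 4 = 136.16
  [5.5→6]: (32.59+30.49)/2 × 0.5 = 15.77
  [6→6.5]: (30.49+28.42)/2 × 0.5 = 14.7275
  Sum = 197.58 µg/mL·hr
oral tablet tail: 28.42/0.162 = 175.432; AUC_ev,0→∞ = 197.58 + 175.432 = 373.012 µg/mL·hr
F = (AUC_ev/D_ev)/(AUC_iv/D_iv) = (373.012/250)/(390.581/100) = 1.492048/3.90581 = 0.3820

F = 0.38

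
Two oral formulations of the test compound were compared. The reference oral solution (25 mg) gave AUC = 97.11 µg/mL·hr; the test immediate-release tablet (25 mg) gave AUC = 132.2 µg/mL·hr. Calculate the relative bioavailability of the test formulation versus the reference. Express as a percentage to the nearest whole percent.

F_rel = (AUC_test/D_test) / (AUC_ref/D_ref)
      = (132.2/25) / (97.11/25)
      = 5.288 / 3.8844 = 1.3613 = 136.13%

F_rel = 136%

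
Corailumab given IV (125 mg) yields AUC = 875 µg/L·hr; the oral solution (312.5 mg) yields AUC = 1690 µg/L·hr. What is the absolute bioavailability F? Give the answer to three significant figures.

F = 0.773

F = (AUC_ev / D_ev) / (AUC_iv / D_iv)
  = (1690/312.5) / (875/125)
  = 5.408 / 7 = 0.7726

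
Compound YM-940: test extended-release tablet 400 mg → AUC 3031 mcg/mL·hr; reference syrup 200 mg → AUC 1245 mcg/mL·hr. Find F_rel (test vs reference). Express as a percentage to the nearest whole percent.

F_rel = (AUC_test/D_test) / (AUC_ref/D_ref)
      = (3031/400) / (1245/200)
      = 7.5775 / 6.225 = 1.2173 = 121.73%

F_rel = 122%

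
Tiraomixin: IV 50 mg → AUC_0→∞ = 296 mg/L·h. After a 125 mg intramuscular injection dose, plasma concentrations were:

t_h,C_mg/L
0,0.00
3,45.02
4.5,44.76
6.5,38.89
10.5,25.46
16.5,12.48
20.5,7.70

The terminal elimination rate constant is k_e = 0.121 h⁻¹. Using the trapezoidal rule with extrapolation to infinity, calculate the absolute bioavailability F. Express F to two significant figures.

F = 0.76

Trapezoidal AUC_0→20.5 (intramuscular injection):
  [0→3]: (0.00+45.02)/2 × 3 = 67.53
  [3→4.5]: (45.02+44.76)/2 × 1.5 = 67.335
  [4.5→6.5]: (44.76+38.89)/2 × 2 = 83.65
  [6.5→10.5]: (38.89+25.46)/2 × 4 = 128.7
  [10.5→16.5]: (25.46+12.48)/2 × 6 = 113.82
  [16.5→20.5]: (12.48+7.70)/2 × 4 = 40.36
  Sum = 501.395 mg/L·h
Tail: C_last/k_e = 7.70/0.121 = 63.636
AUC_0→∞ (intramuscular injection) = 501.395 + 63.636 = 565.031 mg/L·h
F = (AUC_ev/D_ev)/(AUC_iv/D_iv) = (565.031/125)/(296/50) = 4.520248/5.92 = 0.7636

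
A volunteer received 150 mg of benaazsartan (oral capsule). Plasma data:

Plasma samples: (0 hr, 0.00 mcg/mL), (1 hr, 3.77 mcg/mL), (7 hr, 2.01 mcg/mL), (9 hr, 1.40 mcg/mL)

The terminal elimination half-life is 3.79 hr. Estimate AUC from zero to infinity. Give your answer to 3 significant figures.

AUC = 30.3 mcg/mL·hr

Trapezoidal AUC_0→9:
  [0→1]: (0.00+3.77)/2 × 1 = 1.885
  [1→7]: (3.77+2.01)/2 × 6 = 17.34
  [7→9]: (2.01+1.40)/2 × 2 = 3.41
  Sum = 22.635 mcg/mL·hr
k_e = ln2 / t½ = 0.693147 / 3.79 = 0.1829 hr^-1
Extrapolated tail: C_last / k_e = 1.40 / 0.1829 = 7.654
AUC_0→∞ = 22.635 + 7.654 = 30.289 mcg/mL·hr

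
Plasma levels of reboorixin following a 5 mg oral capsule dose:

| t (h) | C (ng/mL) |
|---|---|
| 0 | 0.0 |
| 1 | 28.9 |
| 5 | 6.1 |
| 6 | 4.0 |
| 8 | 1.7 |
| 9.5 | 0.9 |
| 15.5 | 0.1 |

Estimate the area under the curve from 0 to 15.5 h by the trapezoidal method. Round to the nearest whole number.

AUC = 100 ng/mL·h

Trapezoidal AUC_0→15.5:
  [0→1]: (0.0+28.9)/2 × 1 = 14.45
  [1→5]: (28.9+6.1)/2 × 4 = 70.0
  [5→6]: (6.1+4.0)/2 × 1 = 5.05
  [6→8]: (4.0+1.7)/2 × 2 = 5.7
  [8→9.5]: (1.7+0.9)/2 × 1.5 = 1.95
  [9.5→15.5]: (0.9+0.1)/2 × 6 = 3.0
  Sum = 100.15 ng/mL·h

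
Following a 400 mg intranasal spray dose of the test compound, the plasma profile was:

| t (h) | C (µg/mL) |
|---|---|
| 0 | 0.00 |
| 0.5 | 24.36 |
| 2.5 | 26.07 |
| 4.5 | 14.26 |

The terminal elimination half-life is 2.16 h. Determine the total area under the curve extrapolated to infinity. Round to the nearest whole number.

Trapezoidal AUC_0→4.5:
  [0→0.5]: (0.00+24.36)/2 × 0.5 = 6.09
  [0.5→2.5]: (24.36+26.07)/2 × 2 = 50.43
  [2.5→4.5]: (26.07+14.26)/2 × 2 = 40.33
  Sum = 96.85 µg/mL·h
k_e = ln2 / t½ = 0.693147 / 2.16 = 0.3209 h^-1
Extrapolated tail: C_last / k_e = 14.26 / 0.3209 = 44.438
AUC_0→∞ = 96.85 + 44.438 = 141.288 µg/mL·h

AUC = 141 µg/mL·h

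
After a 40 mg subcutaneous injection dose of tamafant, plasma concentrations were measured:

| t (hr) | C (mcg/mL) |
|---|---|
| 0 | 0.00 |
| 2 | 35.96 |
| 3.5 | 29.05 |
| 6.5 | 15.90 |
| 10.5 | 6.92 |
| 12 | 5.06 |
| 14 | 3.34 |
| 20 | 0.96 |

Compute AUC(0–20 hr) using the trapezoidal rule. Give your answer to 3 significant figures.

AUC = 228 mcg/mL·hr

Trapezoidal AUC_0→20:
  [0→2]: (0.00+35.96)/2 × 2 = 35.96
  [2→3.5]: (35.96+29.05)/2 × 1.5 = 48.7575
  [3.5→6.5]: (29.05+15.90)/2 × 3 = 67.425
  [6.5→10.5]: (15.90+6.92)/2 × 4 = 45.64
  [10.5→12]: (6.92+5.06)/2 × 1.5 = 8.985
  [12→14]: (5.06+3.34)/2 × 2 = 8.4
  [14→20]: (3.34+0.96)/2 × 6 = 12.9
  Sum = 228.0675 mcg/mL·hr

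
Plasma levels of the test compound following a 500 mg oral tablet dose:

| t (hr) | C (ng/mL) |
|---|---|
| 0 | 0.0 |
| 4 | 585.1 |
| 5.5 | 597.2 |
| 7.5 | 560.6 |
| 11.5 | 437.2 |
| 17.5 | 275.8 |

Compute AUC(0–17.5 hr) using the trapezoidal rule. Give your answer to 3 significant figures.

AUC = 7350 ng/mL·hr

Trapezoidal AUC_0→17.5:
  [0→4]: (0.0+585.1)/2 × 4 = 1170.2
  [4→5.5]: (585.1+597.2)/2 × 1.5 = 886.725
  [5.5→7.5]: (597.2+560.6)/2 × 2 = 1157.8
  [7.5→11.5]: (560.6+437.2)/2 × 4 = 1995.6
  [11.5→17.5]: (437.2+275.8)/2 × 6 = 2139.0
  Sum = 7349.325 ng/mL·hr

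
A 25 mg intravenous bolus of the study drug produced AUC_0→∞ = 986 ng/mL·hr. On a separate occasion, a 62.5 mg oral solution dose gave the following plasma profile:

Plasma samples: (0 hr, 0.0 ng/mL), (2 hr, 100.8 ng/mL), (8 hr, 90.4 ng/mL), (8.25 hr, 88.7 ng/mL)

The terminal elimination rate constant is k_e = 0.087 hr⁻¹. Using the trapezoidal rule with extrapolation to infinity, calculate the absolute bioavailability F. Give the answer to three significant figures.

F = 0.696

Trapezoidal AUC_0→8.25 (oral solution):
  [0→2]: (0.0+100.8)/2 × 2 = 100.8
  [2→8]: (100.8+90.4)/2 × 6 = 573.6
  [8→8.25]: (90.4+88.7)/2 × 0.25 = 22.3875
  Sum = 696.7875 ng/mL·hr
Tail: C_last/k_e = 88.7/0.087 = 1019.540
AUC_0→∞ (oral solution) = 696.7875 + 1019.540 = 1716.3275 ng/mL·hr
F = (AUC_ev/D_ev)/(AUC_iv/D_iv) = (1716.3275/62.5)/(986/25) = 27.46124/39.44 = 0.6963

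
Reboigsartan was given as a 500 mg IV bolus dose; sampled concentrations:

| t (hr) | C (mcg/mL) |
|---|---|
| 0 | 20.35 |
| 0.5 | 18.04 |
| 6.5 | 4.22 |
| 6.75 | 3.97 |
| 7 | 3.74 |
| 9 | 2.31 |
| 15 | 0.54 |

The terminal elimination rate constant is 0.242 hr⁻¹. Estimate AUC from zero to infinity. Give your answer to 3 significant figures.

AUC = 95.2 mcg/mL·hr

Trapezoidal AUC_0→15:
  [0→0.5]: (20.35+18.04)/2 × 0.5 = 9.5975
  [0.5→6.5]: (18.04+4.22)/2 × 6 = 66.78
  [6.5→6.75]: (4.22+3.97)/2 × 0.25 = 1.02375
  [6.75→7]: (3.97+3.74)/2 × 0.25 = 0.96375
  [7→9]: (3.74+2.31)/2 × 2 = 6.05
  [9→15]: (2.31+0.54)/2 × 6 = 8.55
  Sum = 92.965 mcg/mL·hr
Extrapolated tail: C_last / k_e = 0.54 / 0.242 = 2.231
AUC_0→∞ = 92.965 + 2.231 = 95.196 mcg/mL·hr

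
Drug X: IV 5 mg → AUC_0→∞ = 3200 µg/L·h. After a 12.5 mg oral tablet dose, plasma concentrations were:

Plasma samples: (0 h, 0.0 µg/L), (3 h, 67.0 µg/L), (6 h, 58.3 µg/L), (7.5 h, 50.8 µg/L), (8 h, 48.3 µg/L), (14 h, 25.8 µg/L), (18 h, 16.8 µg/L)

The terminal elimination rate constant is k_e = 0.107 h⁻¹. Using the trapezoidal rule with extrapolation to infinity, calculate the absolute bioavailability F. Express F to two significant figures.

Trapezoidal AUC_0→18 (oral tablet):
  [0→3]: (0.0+67.0)/2 × 3 = 100.5
  [3→6]: (67.0+58.3)/2 × 3 = 187.95
  [6→7.5]: (58.3+50.8)/2 × 1.5 = 81.825
  [7.5→8]: (50.8+48.3)/2 × 0.5 = 24.775
  [8→14]: (48.3+25.8)/2 × 6 = 222.3
  [14→18]: (25.8+16.8)/2 × 4 = 85.2
  Sum = 702.55 µg/L·h
Tail: C_last/k_e = 16.8/0.107 = 157.009
AUC_0→∞ (oral tablet) = 702.55 + 157.009 = 859.559 µg/L·h
F = (AUC_ev/D_ev)/(AUC_iv/D_iv) = (859.559/12.5)/(3200/5) = 68.76472/640 = 0.1074

F = 0.11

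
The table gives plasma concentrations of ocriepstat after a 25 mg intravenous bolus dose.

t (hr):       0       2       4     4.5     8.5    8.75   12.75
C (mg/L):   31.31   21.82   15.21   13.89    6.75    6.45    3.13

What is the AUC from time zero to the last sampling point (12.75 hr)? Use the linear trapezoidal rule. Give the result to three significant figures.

AUC = 160 mg/L·hr

Trapezoidal AUC_0→12.75:
  [0→2]: (31.31+21.82)/2 × 2 = 53.13
  [2→4]: (21.82+15.21)/2 × 2 = 37.03
  [4→4.5]: (15.21+13.89)/2 × 0.5 = 7.275
  [4.5→8.5]: (13.89+6.75)/2 × 4 = 41.28
  [8.5→8.75]: (6.75+6.45)/2 × 0.25 = 1.65
  [8.75→12.75]: (6.45+3.13)/2 × 4 = 19.16
  Sum = 159.525 mg/L·hr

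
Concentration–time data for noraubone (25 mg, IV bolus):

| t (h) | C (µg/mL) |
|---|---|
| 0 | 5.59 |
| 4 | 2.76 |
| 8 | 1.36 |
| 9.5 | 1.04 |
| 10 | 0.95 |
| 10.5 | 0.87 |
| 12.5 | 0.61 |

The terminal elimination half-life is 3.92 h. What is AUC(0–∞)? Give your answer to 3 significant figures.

Trapezoidal AUC_0→12.5:
  [0→4]: (5.59+2.76)/2 × 4 = 16.7
  [4→8]: (2.76+1.36)/2 × 4 = 8.24
  [8→9.5]: (1.36+1.04)/2 × 1.5 = 1.8
  [9.5→10]: (1.04+0.95)/2 × 0.5 = 0.4975
  [10→10.5]: (0.95+0.87)/2 × 0.5 = 0.455
  [10.5→12.5]: (0.87+0.61)/2 × 2 = 1.48
  Sum = 29.1725 µg/mL·h
k_e = ln2 / t½ = 0.693147 / 3.92 = 0.1768 h^-1
Extrapolated tail: C_last / k_e = 0.61 / 0.1768 = 3.450
AUC_0→∞ = 29.1725 + 3.450 = 32.6225 µg/mL·h

AUC = 32.6 µg/mL·h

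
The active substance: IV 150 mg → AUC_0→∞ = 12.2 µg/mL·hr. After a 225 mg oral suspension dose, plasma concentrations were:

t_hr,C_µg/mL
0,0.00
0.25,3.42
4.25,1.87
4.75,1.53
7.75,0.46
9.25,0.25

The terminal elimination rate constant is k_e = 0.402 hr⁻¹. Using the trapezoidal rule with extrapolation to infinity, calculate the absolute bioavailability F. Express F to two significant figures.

F = 0.87

Trapezoidal AUC_0→9.25 (oral suspension):
  [0→0.25]: (0.00+3.42)/2 × 0.25 = 0.4275
  [0.25→4.25]: (3.42+1.87)/2 × 4 = 10.58
  [4.25→4.75]: (1.87+1.53)/2 × 0.5 = 0.85
  [4.75→7.75]: (1.53+0.46)/2 × 3 = 2.985
  [7.75→9.25]: (0.46+0.25)/2 × 1.5 = 0.5325
  Sum = 15.375 µg/mL·hr
Tail: C_last/k_e = 0.25/0.402 = 0.622
AUC_0→∞ (oral suspension) = 15.375 + 0.622 = 15.997 µg/mL·hr
F = (AUC_ev/D_ev)/(AUC_iv/D_iv) = (15.997/225)/(12.2/150) = 0.0710978/0.0813333 = 0.8742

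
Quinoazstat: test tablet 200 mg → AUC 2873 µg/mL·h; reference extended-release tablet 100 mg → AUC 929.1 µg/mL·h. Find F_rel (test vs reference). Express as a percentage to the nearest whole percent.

F_rel = 155%

F_rel = (AUC_test/D_test) / (AUC_ref/D_ref)
      = (2873/200) / (929.1/100)
      = 14.365 / 9.291 = 1.5461 = 154.61%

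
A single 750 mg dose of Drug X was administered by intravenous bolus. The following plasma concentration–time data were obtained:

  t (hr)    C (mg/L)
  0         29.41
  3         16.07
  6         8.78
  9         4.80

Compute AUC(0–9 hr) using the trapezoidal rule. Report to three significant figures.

Trapezoidal AUC_0→9:
  [0→3]: (29.41+16.07)/2 × 3 = 68.22
  [3→6]: (16.07+8.78)/2 × 3 = 37.275
  [6→9]: (8.78+4.80)/2 × 3 = 20.37
  Sum = 125.865 mg/L·hr

AUC = 126 mg/L·hr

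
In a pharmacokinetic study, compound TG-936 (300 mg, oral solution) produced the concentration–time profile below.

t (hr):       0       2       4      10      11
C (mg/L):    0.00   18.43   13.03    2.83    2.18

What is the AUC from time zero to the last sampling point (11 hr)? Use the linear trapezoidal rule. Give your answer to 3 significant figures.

Trapezoidal AUC_0→11:
  [0→2]: (0.00+18.43)/2 × 2 = 18.43
  [2→4]: (18.43+13.03)/2 × 2 = 31.46
  [4→10]: (13.03+2.83)/2 × 6 = 47.58
  [10→11]: (2.83+2.18)/2 × 1 = 2.505
  Sum = 99.975 mg/L·hr

AUC = 100 mg/L·hr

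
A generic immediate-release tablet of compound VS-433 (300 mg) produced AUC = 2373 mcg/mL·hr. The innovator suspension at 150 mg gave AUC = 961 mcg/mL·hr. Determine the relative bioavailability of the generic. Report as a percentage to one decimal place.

F_rel = (AUC_test/D_test) / (AUC_ref/D_ref)
      = (2373/300) / (961/150)
      = 7.91 / 6.40667 = 1.2347 = 123.47%

F_rel = 123.5%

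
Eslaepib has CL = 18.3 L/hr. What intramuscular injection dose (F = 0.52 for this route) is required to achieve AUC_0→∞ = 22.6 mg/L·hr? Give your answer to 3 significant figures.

Dose = CL × AUC_0→∞ / F
     = 18.3 × 22.6 / 0.52 = 795.346 mg

Dose = 795 mg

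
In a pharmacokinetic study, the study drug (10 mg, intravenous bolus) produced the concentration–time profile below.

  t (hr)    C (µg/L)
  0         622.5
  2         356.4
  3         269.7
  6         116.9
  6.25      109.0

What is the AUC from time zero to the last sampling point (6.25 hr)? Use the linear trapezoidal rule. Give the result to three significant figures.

Trapezoidal AUC_0→6.25:
  [0→2]: (622.5+356.4)/2 × 2 = 978.9
  [2→3]: (356.4+269.7)/2 × 1 = 313.05
  [3→6]: (269.7+116.9)/2 × 3 = 579.9
  [6→6.25]: (116.9+109.0)/2 × 0.25 = 28.2375
  Sum = 1900.0875 µg/L·hr

AUC = 1900 µg/L·hr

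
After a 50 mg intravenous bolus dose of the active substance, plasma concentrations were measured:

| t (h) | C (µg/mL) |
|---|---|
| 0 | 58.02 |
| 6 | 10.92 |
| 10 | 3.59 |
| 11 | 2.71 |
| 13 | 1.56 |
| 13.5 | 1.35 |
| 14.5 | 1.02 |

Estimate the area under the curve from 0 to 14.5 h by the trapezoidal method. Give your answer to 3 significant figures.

AUC = 245 µg/mL·h

Trapezoidal AUC_0→14.5:
  [0→6]: (58.02+10.92)/2 × 6 = 206.82
  [6→10]: (10.92+3.59)/2 × 4 = 29.02
  [10→11]: (3.59+2.71)/2 × 1 = 3.15
  [11→13]: (2.71+1.56)/2 × 2 = 4.27
  [13→13.5]: (1.56+1.35)/2 × 0.5 = 0.7275
  [13.5→14.5]: (1.35+1.02)/2 × 1 = 1.185
  Sum = 245.1725 µg/mL·h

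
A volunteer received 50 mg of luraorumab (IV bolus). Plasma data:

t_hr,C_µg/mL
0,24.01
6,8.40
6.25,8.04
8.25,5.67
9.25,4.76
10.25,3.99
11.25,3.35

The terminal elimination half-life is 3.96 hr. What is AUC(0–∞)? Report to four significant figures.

Trapezoidal AUC_0→11.25:
  [0→6]: (24.01+8.40)/2 × 6 = 97.23
  [6→6.25]: (8.40+8.04)/2 × 0.25 = 2.055
  [6.25→8.25]: (8.04+5.67)/2 × 2 = 13.71
  [8.25→9.25]: (5.67+4.76)/2 × 1 = 5.215
  [9.25→10.25]: (4.76+3.99)/2 × 1 = 4.375
  [10.25→11.25]: (3.99+3.35)/2 × 1 = 3.67
  Sum = 126.255 µg/mL·hr
k_e = ln2 / t½ = 0.693147 / 3.96 = 0.1750 hr^-1
Extrapolated tail: C_last / k_e = 3.35 / 0.175 = 19.143
AUC_0→∞ = 126.255 + 19.143 = 145.398 µg/mL·hr

AUC = 145.4 µg/mL·hr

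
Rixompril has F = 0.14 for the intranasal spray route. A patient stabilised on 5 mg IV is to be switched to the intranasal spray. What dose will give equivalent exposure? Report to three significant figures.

D_intranasal = 35.7 mg

For equal systemic exposure: F × D_ev = D_iv
D_ev = D_iv / F = 5 / 0.14 = 35.7143 mg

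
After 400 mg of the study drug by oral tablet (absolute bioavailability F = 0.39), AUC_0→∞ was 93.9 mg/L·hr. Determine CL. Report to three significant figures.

CL = F × Dose / AUC_0→∞
   = 0.39 × 400 / 93.9 = 1.66134 L/hr

CL = 1.66 L/hr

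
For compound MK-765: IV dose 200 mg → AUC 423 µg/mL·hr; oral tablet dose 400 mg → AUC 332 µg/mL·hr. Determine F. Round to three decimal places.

F = 0.392

F = (AUC_ev / D_ev) / (AUC_iv / D_iv)
  = (332/400) / (423/200)
  = 0.83 / 2.115 = 0.3924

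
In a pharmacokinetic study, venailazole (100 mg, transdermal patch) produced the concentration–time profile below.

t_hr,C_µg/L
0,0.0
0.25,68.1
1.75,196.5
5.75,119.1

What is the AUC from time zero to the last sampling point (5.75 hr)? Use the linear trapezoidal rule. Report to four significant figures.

Trapezoidal AUC_0→5.75:
  [0→0.25]: (0.0+68.1)/2 × 0.25 = 8.5125
  [0.25→1.75]: (68.1+196.5)/2 × 1.5 = 198.45
  [1.75→5.75]: (196.5+119.1)/2 × 4 = 631.2
  Sum = 838.1625 µg/L·hr

AUC = 838.2 µg/L·hr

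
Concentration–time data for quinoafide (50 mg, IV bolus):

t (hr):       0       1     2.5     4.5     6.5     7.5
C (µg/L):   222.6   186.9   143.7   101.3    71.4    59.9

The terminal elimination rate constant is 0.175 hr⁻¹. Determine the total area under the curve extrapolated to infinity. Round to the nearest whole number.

AUC = 1278 µg/L·hr

Trapezoidal AUC_0→7.5:
  [0→1]: (222.6+186.9)/2 × 1 = 204.75
  [1→2.5]: (186.9+143.7)/2 × 1.5 = 247.95
  [2.5→4.5]: (143.7+101.3)/2 × 2 = 245.0
  [4.5→6.5]: (101.3+71.4)/2 × 2 = 172.7
  [6.5→7.5]: (71.4+59.9)/2 × 1 = 65.65
  Sum = 936.05 µg/L·hr
Extrapolated tail: C_last / k_e = 59.9 / 0.175 = 342.286
AUC_0→∞ = 936.05 + 342.286 = 1278.336 µg/L·hr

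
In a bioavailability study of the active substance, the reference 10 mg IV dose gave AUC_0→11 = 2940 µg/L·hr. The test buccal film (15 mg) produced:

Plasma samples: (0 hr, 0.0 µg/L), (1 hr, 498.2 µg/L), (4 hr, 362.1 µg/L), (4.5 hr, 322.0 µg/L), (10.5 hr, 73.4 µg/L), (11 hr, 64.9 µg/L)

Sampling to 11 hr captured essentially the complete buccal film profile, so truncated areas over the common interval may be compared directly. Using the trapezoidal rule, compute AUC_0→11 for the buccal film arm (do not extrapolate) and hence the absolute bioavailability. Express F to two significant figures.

Trapezoidal AUC_0→11 (buccal film):
  [0→1]: (0.0+498.2)/2 × 1 = 249.1
  [1→4]: (498.2+362.1)/2 × 3 = 1290.45
  [4→4.5]: (362.1+322.0)/2 × 0.5 = 171.025
  [4.5→10.5]: (322.0+73.4)/2 × 6 = 1186.2
  [10.5→11]: (73.4+64.9)/2 × 0.5 = 34.575
  Sum = 2931.35 µg/L·hr
F = (AUC_ev/D_ev)/(AUC_iv/D_iv) = (2931.35/15)/(2940/10) = 195.423/294 = 0.6647

F = 0.66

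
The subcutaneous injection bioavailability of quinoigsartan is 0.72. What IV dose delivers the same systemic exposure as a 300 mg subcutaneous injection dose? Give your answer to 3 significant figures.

D_iv = 216 mg

Systemic exposure from an extravascular dose = F × D_ev, so the equivalent IV dose is F × D_ev.
D_iv = F × D_ev = 0.72 × 300 = 216 mg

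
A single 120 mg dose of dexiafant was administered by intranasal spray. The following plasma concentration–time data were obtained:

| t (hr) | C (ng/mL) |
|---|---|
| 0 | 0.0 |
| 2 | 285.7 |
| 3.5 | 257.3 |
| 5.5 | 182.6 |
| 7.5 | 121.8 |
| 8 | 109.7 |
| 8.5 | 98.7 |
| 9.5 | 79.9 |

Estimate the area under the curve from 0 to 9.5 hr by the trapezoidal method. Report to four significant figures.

Trapezoidal AUC_0→9.5:
  [0→2]: (0.0+285.7)/2 × 2 = 285.7
  [2→3.5]: (285.7+257.3)/2 × 1.5 = 407.25
  [3.5→5.5]: (257.3+182.6)/2 × 2 = 439.9
  [5.5→7.5]: (182.6+121.8)/2 × 2 = 304.4
  [7.5→8]: (121.8+109.7)/2 × 0.5 = 57.875
  [8→8.5]: (109.7+98.7)/2 × 0.5 = 52.1
  [8.5→9.5]: (98.7+79.9)/2 × 1 = 89.3
  Sum = 1636.525 ng/mL·hr

AUC = 1637 ng/mL·hr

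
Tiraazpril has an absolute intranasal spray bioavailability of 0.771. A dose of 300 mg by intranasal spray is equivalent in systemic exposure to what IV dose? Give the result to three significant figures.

D_iv = 231 mg

Systemic exposure from an extravascular dose = F × D_ev, so the equivalent IV dose is F × D_ev.
D_iv = F × D_ev = 0.771 × 300 = 231.3 mg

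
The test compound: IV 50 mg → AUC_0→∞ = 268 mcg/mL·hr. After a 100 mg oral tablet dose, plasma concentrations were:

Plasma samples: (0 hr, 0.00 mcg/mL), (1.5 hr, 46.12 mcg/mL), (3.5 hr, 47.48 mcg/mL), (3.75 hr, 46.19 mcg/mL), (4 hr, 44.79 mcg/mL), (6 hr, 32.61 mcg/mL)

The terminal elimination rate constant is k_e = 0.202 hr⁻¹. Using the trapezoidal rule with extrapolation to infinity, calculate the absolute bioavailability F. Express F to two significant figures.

F = 0.73

Trapezoidal AUC_0→6 (oral tablet):
  [0→1.5]: (0.00+46.12)/2 × 1.5 = 34.59
  [1.5→3.5]: (46.12+47.48)/2 × 2 = 93.6
  [3.5→3.75]: (47.48+46.19)/2 × 0.25 = 11.70875
  [3.75→4]: (46.19+44.79)/2 × 0.25 = 11.3725
  [4→6]: (44.79+32.61)/2 × 2 = 77.4
  Sum = 228.67125 mcg/mL·hr
Tail: C_last/k_e = 32.61/0.202 = 161.436
AUC_0→∞ (oral tablet) = 228.67125 + 161.436 = 390.10725 mcg/mL·hr
F = (AUC_ev/D_ev)/(AUC_iv/D_iv) = (390.10725/100)/(268/50) = 3.9010725/5.36 = 0.7278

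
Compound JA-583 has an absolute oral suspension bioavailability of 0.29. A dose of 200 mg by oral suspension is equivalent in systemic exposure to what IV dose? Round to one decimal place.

Systemic exposure from an extravascular dose = F × D_ev, so the equivalent IV dose is F × D_ev.
D_iv = F × D_ev = 0.29 × 200 = 58 mg

D_iv = 58.0 mg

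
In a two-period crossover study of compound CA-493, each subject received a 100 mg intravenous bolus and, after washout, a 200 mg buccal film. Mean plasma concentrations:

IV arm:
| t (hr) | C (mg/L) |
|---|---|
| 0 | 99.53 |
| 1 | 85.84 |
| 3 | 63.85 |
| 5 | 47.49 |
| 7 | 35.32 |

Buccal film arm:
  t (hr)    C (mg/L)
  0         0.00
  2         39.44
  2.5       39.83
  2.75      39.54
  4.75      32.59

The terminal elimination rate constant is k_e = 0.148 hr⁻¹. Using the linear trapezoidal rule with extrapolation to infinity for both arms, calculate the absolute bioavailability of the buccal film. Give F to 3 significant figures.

Trapezoidal AUC_0→7 (IV):
  [0→1]: (99.53+85.84)/2 × 1 = 92.685
  [1→3]: (85.84+63.85)/2 × 2 = 149.69
  [3→5]: (63.85+47.49)/2 × 2 = 111.34
  [5→7]: (47.49+35.32)/2 × 2 = 82.81
  Sum = 436.525 mg/L·hr
IV tail: 35.32/0.148 = 238.649; AUC_iv,0→∞ = 436.525 + 238.649 = 675.174 mg/L·hr
Trapezoidal AUC_0→4.75 (buccal film):
  [0→2]: (0.00+39.44)/2 × 2 = 39.44
  [2→2.5]: (39.44+39.83)/2 × 0.5 = 19.8175
  [2.5→2.75]: (39.83+39.54)/2 × 0.25 = 9.92125
  [2.75→4.75]: (39.54+32.59)/2 × 2 = 72.13
  Sum = 141.30875 mg/L·hr
buccal film tail: 32.59/0.148 = 220.203; AUC_ev,0→∞ = 141.30875 + 220.203 = 361.51175 mg/L·hr
F = (AUC_ev/D_ev)/(AUC_iv/D_iv) = (361.51175/200)/(675.174/100) = 1.80756/6.75174 = 0.2677

F = 0.268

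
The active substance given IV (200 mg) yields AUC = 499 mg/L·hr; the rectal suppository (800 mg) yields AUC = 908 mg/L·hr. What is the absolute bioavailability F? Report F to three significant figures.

F = 0.455

F = (AUC_ev / D_ev) / (AUC_iv / D_iv)
  = (908/800) / (499/200)
  = 1.135 / 2.495 = 0.4549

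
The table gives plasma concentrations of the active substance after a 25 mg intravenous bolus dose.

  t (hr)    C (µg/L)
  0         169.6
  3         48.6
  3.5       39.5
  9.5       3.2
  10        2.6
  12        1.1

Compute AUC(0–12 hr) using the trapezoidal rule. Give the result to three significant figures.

Trapezoidal AUC_0→12:
  [0→3]: (169.6+48.6)/2 × 3 = 327.3
  [3→3.5]: (48.6+39.5)/2 × 0.5 = 22.025
  [3.5→9.5]: (39.5+3.2)/2 × 6 = 128.1
  [9.5→10]: (3.2+2.6)/2 × 0.5 = 1.45
  [10→12]: (2.6+1.1)/2 × 2 = 3.7
  Sum = 482.575 µg/L·hr

AUC = 483 µg/L·hr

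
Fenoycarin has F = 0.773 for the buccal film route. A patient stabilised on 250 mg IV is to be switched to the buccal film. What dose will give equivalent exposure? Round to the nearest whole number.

D_buccal = 323 mg

For equal systemic exposure: F × D_ev = D_iv
D_ev = D_iv / F = 250 / 0.773 = 323.415 mg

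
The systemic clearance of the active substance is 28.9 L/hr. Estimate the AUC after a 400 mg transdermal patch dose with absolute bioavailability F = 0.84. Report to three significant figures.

AUC_0→∞ = F × Dose / CL
        = 0.84 × 400 / 28.9 = 11.6263 mg/L·hr

AUC = 11.6 mg/L·hr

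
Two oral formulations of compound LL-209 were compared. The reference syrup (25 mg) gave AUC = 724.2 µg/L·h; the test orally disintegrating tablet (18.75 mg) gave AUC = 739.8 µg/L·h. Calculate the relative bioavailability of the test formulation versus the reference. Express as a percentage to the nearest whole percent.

F_rel = (AUC_test/D_test) / (AUC_ref/D_ref)
      = (739.8/18.75) / (724.2/25)
      = 39.456 / 28.968 = 1.3621 = 136.21%

F_rel = 136%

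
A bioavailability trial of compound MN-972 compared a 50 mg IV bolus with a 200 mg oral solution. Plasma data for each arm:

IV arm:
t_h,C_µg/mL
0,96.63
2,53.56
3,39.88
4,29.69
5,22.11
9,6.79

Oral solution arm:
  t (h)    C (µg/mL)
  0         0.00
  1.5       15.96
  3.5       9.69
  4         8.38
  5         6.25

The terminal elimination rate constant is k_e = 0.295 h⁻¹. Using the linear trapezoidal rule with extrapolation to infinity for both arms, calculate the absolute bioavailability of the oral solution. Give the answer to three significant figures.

Trapezoidal AUC_0→9 (IV):
  [0→2]: (96.63+53.56)/2 × 2 = 150.19
  [2→3]: (53.56+39.88)/2 × 1 = 46.72
  [3→4]: (39.88+29.69)/2 × 1 = 34.785
  [4→5]: (29.69+22.11)/2 × 1 = 25.9
  [5→9]: (22.11+6.79)/2 × 4 = 57.8
  Sum = 315.395 µg/mL·h
IV tail: 6.79/0.295 = 23.017; AUC_iv,0→∞ = 315.395 + 23.017 = 338.412 µg/mL·h
Trapezoidal AUC_0→5 (oral solution):
  [0→1.5]: (0.00+15.96)/2 × 1.5 = 11.97
  [1.5→3.5]: (15.96+9.69)/2 × 2 = 25.65
  [3.5→4]: (9.69+8.38)/2 × 0.5 = 4.5175
  [4→5]: (8.38+6.25)/2 × 1 = 7.315
  Sum = 49.4525 µg/mL·h
oral solution tail: 6.25/0.295 = 21.186; AUC_ev,0→∞ = 49.4525 + 21.186 = 70.6385 µg/mL·h
F = (AUC_ev/D_ev)/(AUC_iv/D_iv) = (70.6385/200)/(338.412/50) = 0.3531925/6.76824 = 0.0522

F = 0.0522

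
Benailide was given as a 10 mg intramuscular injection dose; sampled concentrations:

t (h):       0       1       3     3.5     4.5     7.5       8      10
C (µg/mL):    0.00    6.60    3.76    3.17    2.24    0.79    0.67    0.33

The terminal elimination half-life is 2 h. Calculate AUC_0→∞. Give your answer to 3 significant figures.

Trapezoidal AUC_0→10:
  [0→1]: (0.00+6.60)/2 × 1 = 3.3
  [1→3]: (6.60+3.76)/2 × 2 = 10.36
  [3→3.5]: (3.76+3.17)/2 × 0.5 = 1.7325
  [3.5→4.5]: (3.17+2.24)/2 × 1 = 2.705
  [4.5→7.5]: (2.24+0.79)/2 × 3 = 4.545
  [7.5→8]: (0.79+0.67)/2 × 0.5 = 0.365
  [8→10]: (0.67+0.33)/2 × 2 = 1.0
  Sum = 24.0075 µg/mL·h
k_e = ln2 / t½ = 0.693147 / 2 = 0.3466 h^-1
Extrapolated tail: C_last / k_e = 0.33 / 0.3466 = 0.952
AUC_0→∞ = 24.0075 + 0.952 = 24.9595 µg/mL·h

AUC = 25.0 µg/mL·h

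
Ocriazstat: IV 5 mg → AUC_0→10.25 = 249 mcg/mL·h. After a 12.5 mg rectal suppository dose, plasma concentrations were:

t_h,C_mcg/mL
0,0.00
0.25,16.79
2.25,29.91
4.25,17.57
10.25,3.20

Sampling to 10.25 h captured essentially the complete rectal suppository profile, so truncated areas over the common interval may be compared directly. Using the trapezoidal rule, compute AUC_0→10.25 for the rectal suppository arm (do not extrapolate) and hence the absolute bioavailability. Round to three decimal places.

F = 0.255

Trapezoidal AUC_0→10.25 (rectal suppository):
  [0→0.25]: (0.00+16.79)/2 × 0.25 = 2.09875
  [0.25→2.25]: (16.79+29.91)/2 × 2 = 46.7
  [2.25→4.25]: (29.91+17.57)/2 × 2 = 47.48
  [4.25→10.25]: (17.57+3.20)/2 × 6 = 62.31
  Sum = 158.58875 mcg/mL·h
F = (AUC_ev/D_ev)/(AUC_iv/D_iv) = (158.58875/12.5)/(249/5) = 12.6871/49.8 = 0.2548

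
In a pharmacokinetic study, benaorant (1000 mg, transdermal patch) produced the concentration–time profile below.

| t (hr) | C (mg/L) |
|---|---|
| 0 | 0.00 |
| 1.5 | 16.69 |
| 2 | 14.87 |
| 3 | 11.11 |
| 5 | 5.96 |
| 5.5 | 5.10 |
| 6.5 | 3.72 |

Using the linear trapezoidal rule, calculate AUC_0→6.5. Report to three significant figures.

Trapezoidal AUC_0→6.5:
  [0→1.5]: (0.00+16.69)/2 × 1.5 = 12.5175
  [1.5→2]: (16.69+14.87)/2 × 0.5 = 7.89
  [2→3]: (14.87+11.11)/2 × 1 = 12.99
  [3→5]: (11.11+5.96)/2 × 2 = 17.07
  [5→5.5]: (5.96+5.10)/2 × 0.5 = 2.765
  [5.5→6.5]: (5.10+3.72)/2 × 1 = 4.41
  Sum = 57.6425 mg/L·hr

AUC = 57.6 mg/L·hr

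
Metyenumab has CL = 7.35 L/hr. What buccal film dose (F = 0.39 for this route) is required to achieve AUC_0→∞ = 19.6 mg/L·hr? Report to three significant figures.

Dose = 369 mg

Dose = CL × AUC_0→∞ / F
     = 7.35 × 19.6 / 0.39 = 369.385 mg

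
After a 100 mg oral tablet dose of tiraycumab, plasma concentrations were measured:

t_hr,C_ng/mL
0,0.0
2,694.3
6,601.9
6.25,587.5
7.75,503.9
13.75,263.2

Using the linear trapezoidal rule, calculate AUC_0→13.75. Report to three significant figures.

AUC = 6560 ng/mL·hr

Trapezoidal AUC_0→13.75:
  [0→2]: (0.0+694.3)/2 × 2 = 694.3
  [2→6]: (694.3+601.9)/2 × 4 = 2592.4
  [6→6.25]: (601.9+587.5)/2 × 0.25 = 148.675
  [6.25→7.75]: (587.5+503.9)/2 × 1.5 = 818.55
  [7.75→13.75]: (503.9+263.2)/2 × 6 = 2301.3
  Sum = 6555.225 ng/mL·hr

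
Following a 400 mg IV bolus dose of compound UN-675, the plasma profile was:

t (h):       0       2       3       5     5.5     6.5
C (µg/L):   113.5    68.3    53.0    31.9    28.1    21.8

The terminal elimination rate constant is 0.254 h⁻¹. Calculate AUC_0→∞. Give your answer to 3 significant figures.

AUC = 453 µg/L·h

Trapezoidal AUC_0→6.5:
  [0→2]: (113.5+68.3)/2 × 2 = 181.8
  [2→3]: (68.3+53.0)/2 × 1 = 60.65
  [3→5]: (53.0+31.9)/2 × 2 = 84.9
  [5→5.5]: (31.9+28.1)/2 × 0.5 = 15.0
  [5.5→6.5]: (28.1+21.8)/2 × 1 = 24.95
  Sum = 367.3 µg/L·h
Extrapolated tail: C_last / k_e = 21.8 / 0.254 = 85.827
AUC_0→∞ = 367.3 + 85.827 = 453.127 µg/L·h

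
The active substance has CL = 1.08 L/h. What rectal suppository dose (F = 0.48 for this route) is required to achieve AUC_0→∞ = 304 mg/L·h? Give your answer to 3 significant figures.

Dose = 684 mg

Dose = CL × AUC_0→∞ / F
     = 1.08 × 304 / 0.48 = 684 mg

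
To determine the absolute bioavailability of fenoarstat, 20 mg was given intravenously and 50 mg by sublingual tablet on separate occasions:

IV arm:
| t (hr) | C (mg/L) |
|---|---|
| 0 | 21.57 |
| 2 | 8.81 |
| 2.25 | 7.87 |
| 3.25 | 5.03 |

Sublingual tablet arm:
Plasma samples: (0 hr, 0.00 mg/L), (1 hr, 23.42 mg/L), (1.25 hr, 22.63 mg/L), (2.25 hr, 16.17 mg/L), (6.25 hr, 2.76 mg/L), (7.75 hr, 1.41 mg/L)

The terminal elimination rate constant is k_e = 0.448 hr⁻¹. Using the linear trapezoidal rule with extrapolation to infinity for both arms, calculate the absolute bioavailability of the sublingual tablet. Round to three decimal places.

Trapezoidal AUC_0→3.25 (IV):
  [0→2]: (21.57+8.81)/2 × 2 = 30.38
  [2→2.25]: (8.81+7.87)/2 × 0.25 = 2.085
  [2.25→3.25]: (7.87+5.03)/2 × 1 = 6.45
  Sum = 38.915 mg/L·hr
IV tail: 5.03/0.448 = 11.228; AUC_iv,0→∞ = 38.915 + 11.228 = 50.143 mg/L·hr
Trapezoidal AUC_0→7.75 (sublingual tablet):
  [0→1]: (0.00+23.42)/2 × 1 = 11.71
  [1→1.25]: (23.42+22.63)/2 × 0.25 = 5.75625
  [1.25→2.25]: (22.63+16.17)/2 × 1 = 19.4
  [2.25→6.25]: (16.17+2.76)/2 × 4 = 37.86
  [6.25→7.75]: (2.76+1.41)/2 × 1.5 = 3.1275
  Sum = 77.85375 mg/L·hr
sublingual tablet tail: 1.41/0.448 = 3.147; AUC_ev,0→∞ = 77.85375 + 3.147 = 81.00075 mg/L·hr
F = (AUC_ev/D_ev)/(AUC_iv/D_iv) = (81.00075/50)/(50.143/20) = 1.620015/2.50715 = 0.6462

F = 0.646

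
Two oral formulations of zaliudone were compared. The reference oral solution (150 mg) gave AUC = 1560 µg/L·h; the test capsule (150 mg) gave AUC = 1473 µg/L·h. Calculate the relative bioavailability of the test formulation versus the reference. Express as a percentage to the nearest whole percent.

F_rel = 94%

F_rel = (AUC_test/D_test) / (AUC_ref/D_ref)
      = (1473/150) / (1560/150)
      = 9.82 / 10.4 = 0.9442 = 94.42%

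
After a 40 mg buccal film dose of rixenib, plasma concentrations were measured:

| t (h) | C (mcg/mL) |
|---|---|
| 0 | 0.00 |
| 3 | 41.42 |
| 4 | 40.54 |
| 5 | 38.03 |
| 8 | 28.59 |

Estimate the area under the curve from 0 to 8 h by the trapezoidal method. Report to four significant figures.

Trapezoidal AUC_0→8:
  [0→3]: (0.00+41.42)/2 × 3 = 62.13
  [3→4]: (41.42+40.54)/2 × 1 = 40.98
  [4→5]: (40.54+38.03)/2 × 1 = 39.285
  [5→8]: (38.03+28.59)/2 × 3 = 99.93
  Sum = 242.325 mcg/mL·h

AUC = 242.3 mcg/mL·h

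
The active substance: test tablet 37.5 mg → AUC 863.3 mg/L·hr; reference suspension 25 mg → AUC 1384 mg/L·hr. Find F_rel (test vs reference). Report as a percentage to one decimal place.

F_rel = 41.6%

F_rel = (AUC_test/D_test) / (AUC_ref/D_ref)
      = (863.3/37.5) / (1384/25)
      = 23.0213 / 55.36 = 0.4158 = 41.58%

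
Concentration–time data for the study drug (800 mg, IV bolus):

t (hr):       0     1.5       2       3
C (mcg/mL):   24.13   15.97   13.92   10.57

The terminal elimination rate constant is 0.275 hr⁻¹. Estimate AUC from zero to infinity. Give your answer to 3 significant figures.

Trapezoidal AUC_0→3:
  [0→1.5]: (24.13+15.97)/2 × 1.5 = 30.075
  [1.5→2]: (15.97+13.92)/2 × 0.5 = 7.4725
  [2→3]: (13.92+10.57)/2 × 1 = 12.245
  Sum = 49.7925 mcg/mL·hr
Extrapolated tail: C_last / k_e = 10.57 / 0.275 = 38.436
AUC_0→∞ = 49.7925 + 38.436 = 88.2285 mcg/mL·hr

AUC = 88.2 mcg/mL·hr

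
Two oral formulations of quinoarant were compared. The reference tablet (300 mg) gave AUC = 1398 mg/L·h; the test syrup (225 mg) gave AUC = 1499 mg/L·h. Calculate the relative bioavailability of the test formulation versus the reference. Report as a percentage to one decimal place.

F_rel = (AUC_test/D_test) / (AUC_ref/D_ref)
      = (1499/225) / (1398/300)
      = 6.66222 / 4.66 = 1.4297 = 142.97%

F_rel = 143.0%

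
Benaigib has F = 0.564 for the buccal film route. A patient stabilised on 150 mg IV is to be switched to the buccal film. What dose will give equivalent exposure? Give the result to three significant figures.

D_buccal = 266 mg

For equal systemic exposure: F × D_ev = D_iv
D_ev = D_iv / F = 150 / 0.564 = 265.957 mg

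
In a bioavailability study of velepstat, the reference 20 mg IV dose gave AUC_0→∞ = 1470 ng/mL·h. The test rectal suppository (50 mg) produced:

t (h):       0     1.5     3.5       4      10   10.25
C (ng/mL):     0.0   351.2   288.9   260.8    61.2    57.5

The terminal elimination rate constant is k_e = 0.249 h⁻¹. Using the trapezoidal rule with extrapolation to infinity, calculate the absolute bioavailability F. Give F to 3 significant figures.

F = 0.613

Trapezoidal AUC_0→10.25 (rectal suppository):
  [0→1.5]: (0.0+351.2)/2 × 1.5 = 263.4
  [1.5→3.5]: (351.2+288.9)/2 × 2 = 640.1
  [3.5→4]: (288.9+260.8)/2 × 0.5 = 137.425
  [4→10]: (260.8+61.2)/2 × 6 = 966.0
  [10→10.25]: (61.2+57.5)/2 × 0.25 = 14.8375
  Sum = 2021.7625 ng/mL·h
Tail: C_last/k_e = 57.5/0.249 = 230.924
AUC_0→∞ (rectal suppository) = 2021.7625 + 230.924 = 2252.6865 ng/mL·h
F = (AUC_ev/D_ev)/(AUC_iv/D_iv) = (2252.6865/50)/(1470/20) = 45.05373/73.5 = 0.6130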